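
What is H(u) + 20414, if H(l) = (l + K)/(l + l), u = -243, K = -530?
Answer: 9921977/486 ≈ 20416.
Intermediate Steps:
H(l) = (-530 + l)/(2*l) (H(l) = (l - 530)/(l + l) = (-530 + l)/((2*l)) = (-530 + l)*(1/(2*l)) = (-530 + l)/(2*l))
H(u) + 20414 = (½)*(-530 - 243)/(-243) + 20414 = (½)*(-1/243)*(-773) + 20414 = 773/486 + 20414 = 9921977/486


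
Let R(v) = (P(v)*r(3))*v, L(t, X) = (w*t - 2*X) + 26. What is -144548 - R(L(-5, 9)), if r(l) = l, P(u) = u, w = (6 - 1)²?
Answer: -185615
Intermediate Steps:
w = 25 (w = 5² = 25)
L(t, X) = 26 - 2*X + 25*t (L(t, X) = (25*t - 2*X) + 26 = (-2*X + 25*t) + 26 = 26 - 2*X + 25*t)
R(v) = 3*v² (R(v) = (v*3)*v = (3*v)*v = 3*v²)
-144548 - R(L(-5, 9)) = -144548 - 3*(26 - 2*9 + 25*(-5))² = -144548 - 3*(26 - 18 - 125)² = -144548 - 3*(-117)² = -144548 - 3*13689 = -144548 - 1*41067 = -144548 - 41067 = -185615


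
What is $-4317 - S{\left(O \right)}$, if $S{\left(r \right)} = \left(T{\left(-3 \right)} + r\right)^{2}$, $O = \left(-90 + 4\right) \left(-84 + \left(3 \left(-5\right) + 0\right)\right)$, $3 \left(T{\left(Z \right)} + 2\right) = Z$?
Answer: $-72441438$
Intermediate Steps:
$T{\left(Z \right)} = -2 + \frac{Z}{3}$
$O = 8514$ ($O = - 86 \left(-84 + \left(-15 + 0\right)\right) = - 86 \left(-84 - 15\right) = \left(-86\right) \left(-99\right) = 8514$)
$S{\left(r \right)} = \left(-3 + r\right)^{2}$ ($S{\left(r \right)} = \left(\left(-2 + \frac{1}{3} \left(-3\right)\right) + r\right)^{2} = \left(\left(-2 - 1\right) + r\right)^{2} = \left(-3 + r\right)^{2}$)
$-4317 - S{\left(O \right)} = -4317 - \left(-3 + 8514\right)^{2} = -4317 - 8511^{2} = -4317 - 72437121 = -72441438$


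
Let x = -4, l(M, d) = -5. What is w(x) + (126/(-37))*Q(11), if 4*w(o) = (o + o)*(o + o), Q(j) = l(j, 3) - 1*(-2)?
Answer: 970/37 ≈ 26.216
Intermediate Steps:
Q(j) = -3 (Q(j) = -5 - 1*(-2) = -5 + 2 = -3)
w(o) = o² (w(o) = ((o + o)*(o + o))/4 = ((2*o)*(2*o))/4 = (4*o²)/4 = o²)
w(x) + (126/(-37))*Q(11) = (-4)² + (126/(-37))*(-3) = 16 + (126*(-1/37))*(-3) = 16 - 126/37*(-3) = 16 + 378/37 = 970/37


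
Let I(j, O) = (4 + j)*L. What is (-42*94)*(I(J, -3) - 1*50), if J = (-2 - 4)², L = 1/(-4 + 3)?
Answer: 355320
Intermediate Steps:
L = -1 (L = 1/(-1) = -1)
J = 36 (J = (-6)² = 36)
I(j, O) = -4 - j (I(j, O) = (4 + j)*(-1) = -4 - j)
(-42*94)*(I(J, -3) - 1*50) = (-42*94)*((-4 - 1*36) - 1*50) = -3948*((-4 - 36) - 50) = -3948*(-40 - 50) = -3948*(-90) = 355320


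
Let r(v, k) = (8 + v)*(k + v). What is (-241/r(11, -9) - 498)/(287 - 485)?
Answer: 19165/7524 ≈ 2.5472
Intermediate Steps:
(-241/r(11, -9) - 498)/(287 - 485) = (-241/(11² + 8*(-9) + 8*11 - 9*11) - 498)/(287 - 485) = (-241/(121 - 72 + 88 - 99) - 498)/(-198) = (-241/38 - 498)*(-1/198) = -19165/38*(-1/198) = 19165/7524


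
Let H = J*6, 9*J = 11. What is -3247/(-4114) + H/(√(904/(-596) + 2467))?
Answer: 191/242 + 22*√54736193/1102071 ≈ 0.93695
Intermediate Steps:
J = 11/9 (J = (⅑)*11 = 11/9 ≈ 1.2222)
H = 22/3 (H = (11/9)*6 = 22/3 ≈ 7.3333)
-3247/(-4114) + H/(√(904/(-596) + 2467)) = -3247/(-4114) + 22/(3*(√(904/(-596) + 2467))) = -3247*(-1/4114) + 22/(3*(√(904*(-1/596) + 2467))) = 191/242 + 22/(3*(√(-226/149 + 2467))) = 191/242 + 22/(3*(√(367357/149))) = 191/242 + 22/(3*((√54736193/149))) = 191/242 + 22*(√54736193/367357)/3 = 191/242 + 22*√54736193/1102071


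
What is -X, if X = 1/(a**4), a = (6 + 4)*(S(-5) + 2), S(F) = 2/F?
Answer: -1/65536 ≈ -1.5259e-5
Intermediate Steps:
a = 16 (a = (6 + 4)*(2/(-5) + 2) = 10*(2*(-1/5) + 2) = 10*(-2/5 + 2) = 10*(8/5) = 16)
X = 1/65536 (X = 1/(16**4) = 1/65536 ≈ 1.5259e-5)
-X = -1*1/65536 = -1/65536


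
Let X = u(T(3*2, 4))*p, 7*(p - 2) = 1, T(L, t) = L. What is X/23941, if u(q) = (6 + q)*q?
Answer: 1080/167587 ≈ 0.0064444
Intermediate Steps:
u(q) = q*(6 + q)
p = 15/7 (p = 2 + (⅐)*1 = 2 + ⅐ = 15/7 ≈ 2.1429)
X = 1080/7 (X = ((3*2)*(6 + 3*2))*(15/7) = (6*(6 + 6))*(15/7) = (6*12)*(15/7) = 72*(15/7) = 1080/7 ≈ 154.29)
X/23941 = (1080/7)/23941 = (1/23941)*(1080/7) = 1080/167587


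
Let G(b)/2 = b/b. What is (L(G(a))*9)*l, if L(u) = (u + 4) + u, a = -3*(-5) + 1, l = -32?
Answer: -2304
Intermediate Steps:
a = 16 (a = 15 + 1 = 16)
G(b) = 2 (G(b) = 2*(b/b) = 2*1 = 2)
L(u) = 4 + 2*u (L(u) = (4 + u) + u = 4 + 2*u)
(L(G(a))*9)*l = ((4 + 2*2)*9)*(-32) = ((4 + 4)*9)*(-32) = (8*9)*(-32) = 72*(-32) = -2304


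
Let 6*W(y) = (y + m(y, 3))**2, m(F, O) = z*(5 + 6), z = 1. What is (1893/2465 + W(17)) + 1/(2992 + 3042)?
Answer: 5864808001/44621430 ≈ 131.43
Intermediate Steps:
m(F, O) = 11 (m(F, O) = 1*(5 + 6) = 1*11 = 11)
W(y) = (11 + y)**2/6 (W(y) = (y + 11)**2/6 = (11 + y)**2/6)
(1893/2465 + W(17)) + 1/(2992 + 3042) = (1893/2465 + (11 + 17)**2/6) + 1/(2992 + 3042) = (1893*(1/2465) + (1/6)*28**2) + 1/6034 = (1893/2465 + (1/6)*784) + 1/6034 = (1893/2465 + 392/3) + 1/6034 = 971959/7395 + 1/6034 = 5864808001/44621430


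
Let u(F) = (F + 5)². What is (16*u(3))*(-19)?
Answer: -19456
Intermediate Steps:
u(F) = (5 + F)²
(16*u(3))*(-19) = (16*(5 + 3)²)*(-19) = (16*8²)*(-19) = (16*64)*(-19) = 1024*(-19) = -19456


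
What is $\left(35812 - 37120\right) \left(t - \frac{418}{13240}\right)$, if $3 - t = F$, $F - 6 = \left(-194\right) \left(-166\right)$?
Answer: $\frac{69719849523}{1655} \approx 4.2127 \cdot 10^{7}$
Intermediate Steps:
$F = 32210$ ($F = 6 - -32204 = 6 + 32204 = 32210$)
$t = -32207$ ($t = 3 - 32210 = -32207$)
$\left(35812 - 37120\right) \left(t - \frac{418}{13240}\right) = \left(35812 - 37120\right) \left(-32207 - \frac{418}{13240}\right) = - 1308 \left(-32207 - \frac{209}{6620}\right) = \left(-1308\right) \left(- \frac{213210549}{6620}\right) = \frac{69719849523}{1655}$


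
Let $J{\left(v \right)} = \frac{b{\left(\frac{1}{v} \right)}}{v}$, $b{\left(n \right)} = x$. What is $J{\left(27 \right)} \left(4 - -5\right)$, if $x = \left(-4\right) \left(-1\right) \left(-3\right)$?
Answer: $-4$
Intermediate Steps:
$x = -12$ ($x = 4 \left(-3\right) = -12$)
$b{\left(n \right)} = -12$
$J{\left(v \right)} = - \frac{12}{v}$
$J{\left(27 \right)} \left(4 - -5\right) = - \frac{12}{27} \left(4 - -5\right) = \left(-12\right) \frac{1}{27} \left(4 + 5\right) = \left(- \frac{4}{9}\right) 9 = -4$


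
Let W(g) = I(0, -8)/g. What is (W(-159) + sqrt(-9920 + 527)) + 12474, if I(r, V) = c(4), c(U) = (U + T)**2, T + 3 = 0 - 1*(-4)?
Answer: 1983341/159 + I*sqrt(9393) ≈ 12474.0 + 96.917*I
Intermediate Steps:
T = 1 (T = -3 + (0 - 1*(-4)) = -3 + (0 + 4) = -3 + 4 = 1)
c(U) = (1 + U)**2 (c(U) = (U + 1)**2 = (1 + U)**2)
I(r, V) = 25 (I(r, V) = (1 + 4)**2 = 5**2 = 25)
W(g) = 25/g
(W(-159) + sqrt(-9920 + 527)) + 12474 = (25/(-159) + sqrt(-9920 + 527)) + 12474 = (25*(-1/159) + sqrt(-9393)) + 12474 = (-25/159 + I*sqrt(9393)) + 12474 = 1983341/159 + I*sqrt(9393)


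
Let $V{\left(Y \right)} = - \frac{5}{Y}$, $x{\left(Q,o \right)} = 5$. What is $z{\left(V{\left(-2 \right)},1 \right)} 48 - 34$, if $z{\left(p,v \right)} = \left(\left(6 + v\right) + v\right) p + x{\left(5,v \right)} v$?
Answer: $1166$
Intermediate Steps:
$z{\left(p,v \right)} = 5 v + p \left(6 + 2 v\right)$ ($z{\left(p,v \right)} = \left(\left(6 + v\right) + v\right) p + 5 v = \left(6 + 2 v\right) p + 5 v = p \left(6 + 2 v\right) + 5 v = 5 v + p \left(6 + 2 v\right)$)
$z{\left(V{\left(-2 \right)},1 \right)} 48 - 34 = \left(5 \cdot 1 + 6 \left(- \frac{5}{-2}\right) + 2 \left(- \frac{5}{-2}\right) 1\right) 48 - 34 = \left(5 + 6 \left(\left(-5\right) \left(- \frac{1}{2}\right)\right) + 2 \left(\left(-5\right) \left(- \frac{1}{2}\right)\right) 1\right) 48 - 34 = \left(5 + 6 \cdot \frac{5}{2} + 2 \cdot \frac{5}{2} \cdot 1\right) 48 - 34 = \left(5 + 15 + 5\right) 48 - 34 = 25 \cdot 48 - 34 = 1200 - 34 = 1166$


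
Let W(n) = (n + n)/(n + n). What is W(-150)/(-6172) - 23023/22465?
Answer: -142120421/138653980 ≈ -1.0250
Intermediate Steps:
W(n) = 1 (W(n) = (2*n)/((2*n)) = (2*n)*(1/(2*n)) = 1)
W(-150)/(-6172) - 23023/22465 = 1/(-6172) - 23023/22465 = 1*(-1/6172) - 23023*1/22465 = -1/6172 - 23023/22465 = -142120421/138653980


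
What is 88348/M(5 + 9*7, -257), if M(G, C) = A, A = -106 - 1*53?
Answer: -88348/159 ≈ -555.65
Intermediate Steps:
A = -159 (A = -106 - 53 = -159)
M(G, C) = -159
88348/M(5 + 9*7, -257) = 88348/(-159) = 88348*(-1/159) = -88348/159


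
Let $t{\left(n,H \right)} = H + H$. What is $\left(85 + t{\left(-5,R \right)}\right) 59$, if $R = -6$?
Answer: $4307$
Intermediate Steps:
$t{\left(n,H \right)} = 2 H$
$\left(85 + t{\left(-5,R \right)}\right) 59 = \left(85 + 2 \left(-6\right)\right) 59 = \left(85 - 12\right) 59 = 73 \cdot 59 = 4307$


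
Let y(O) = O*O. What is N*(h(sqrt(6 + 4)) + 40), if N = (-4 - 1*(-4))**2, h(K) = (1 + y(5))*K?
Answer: 0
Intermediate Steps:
y(O) = O**2
h(K) = 26*K (h(K) = (1 + 5**2)*K = (1 + 25)*K = 26*K)
N = 0 (N = (-4 + 4)**2 = 0**2 = 0)
N*(h(sqrt(6 + 4)) + 40) = 0*(26*sqrt(6 + 4) + 40) = 0*(26*sqrt(10) + 40) = 0*(40 + 26*sqrt(10)) = 0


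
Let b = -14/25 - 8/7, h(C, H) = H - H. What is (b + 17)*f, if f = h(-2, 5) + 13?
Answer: 34801/175 ≈ 198.86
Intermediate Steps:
h(C, H) = 0
b = -298/175 (b = -14*1/25 - 8*⅐ = -14/25 - 8/7 = -298/175 ≈ -1.7029)
f = 13 (f = 0 + 13 = 13)
(b + 17)*f = (-298/175 + 17)*13 = (2677/175)*13 = 34801/175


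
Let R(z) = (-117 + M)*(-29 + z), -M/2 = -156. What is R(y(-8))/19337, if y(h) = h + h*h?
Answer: 5265/19337 ≈ 0.27228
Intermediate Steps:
M = 312 (M = -2*(-156) = 312)
y(h) = h + h**2
R(z) = -5655 + 195*z (R(z) = (-117 + 312)*(-29 + z) = 195*(-29 + z) = -5655 + 195*z)
R(y(-8))/19337 = (-5655 + 195*(-8*(1 - 8)))/19337 = (-5655 + 195*(-8*(-7)))*(1/19337) = (-5655 + 195*56)*(1/19337) = (-5655 + 10920)*(1/19337) = 5265*(1/19337) = 5265/19337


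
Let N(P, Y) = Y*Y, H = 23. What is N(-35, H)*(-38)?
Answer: -20102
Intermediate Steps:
N(P, Y) = Y²
N(-35, H)*(-38) = 23²*(-38) = 529*(-38) = -20102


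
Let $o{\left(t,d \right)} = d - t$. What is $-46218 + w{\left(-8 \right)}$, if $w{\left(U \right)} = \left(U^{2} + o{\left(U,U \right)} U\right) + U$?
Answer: $-46162$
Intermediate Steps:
$w{\left(U \right)} = U + U^{2}$ ($w{\left(U \right)} = \left(U^{2} + \left(U - U\right) U\right) + U = \left(U^{2} + 0 U\right) + U = \left(U^{2} + 0\right) + U = U^{2} + U = U + U^{2}$)
$-46218 + w{\left(-8 \right)} = -46218 - 8 \left(1 - 8\right) = -46218 - -56 = -46218 + 56 = -46162$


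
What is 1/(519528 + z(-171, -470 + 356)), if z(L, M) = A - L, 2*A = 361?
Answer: 2/1039759 ≈ 1.9235e-6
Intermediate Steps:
A = 361/2 (A = (½)*361 = 361/2 ≈ 180.50)
z(L, M) = 361/2 - L
1/(519528 + z(-171, -470 + 356)) = 1/(519528 + (361/2 - 1*(-171))) = 1/(519528 + (361/2 + 171)) = 1/(519528 + 703/2) = 1/(1039759/2) = 2/1039759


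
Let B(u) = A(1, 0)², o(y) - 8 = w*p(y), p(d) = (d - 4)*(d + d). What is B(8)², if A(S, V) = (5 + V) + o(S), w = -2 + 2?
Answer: 28561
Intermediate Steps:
p(d) = 2*d*(-4 + d) (p(d) = (-4 + d)*(2*d) = 2*d*(-4 + d))
w = 0
o(y) = 8 (o(y) = 8 + 0*(2*y*(-4 + y)) = 8 + 0 = 8)
A(S, V) = 13 + V (A(S, V) = (5 + V) + 8 = 13 + V)
B(u) = 169 (B(u) = (13 + 0)² = 13² = 169)
B(8)² = 169² = 28561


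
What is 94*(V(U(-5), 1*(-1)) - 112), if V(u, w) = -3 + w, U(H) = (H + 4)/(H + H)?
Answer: -10904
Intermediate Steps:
U(H) = (4 + H)/(2*H) (U(H) = (4 + H)/((2*H)) = (4 + H)*(1/(2*H)) = (4 + H)/(2*H))
94*(V(U(-5), 1*(-1)) - 112) = 94*((-3 + 1*(-1)) - 112) = 94*((-3 - 1) - 112) = 94*(-4 - 112) = 94*(-116) = -10904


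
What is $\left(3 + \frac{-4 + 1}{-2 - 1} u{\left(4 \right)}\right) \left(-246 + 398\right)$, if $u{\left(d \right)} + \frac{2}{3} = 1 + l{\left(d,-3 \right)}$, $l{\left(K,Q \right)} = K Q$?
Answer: $- \frac{3952}{3} \approx -1317.3$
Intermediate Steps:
$u{\left(d \right)} = \frac{1}{3} - 3 d$ ($u{\left(d \right)} = - \frac{2}{3} + \left(1 + d \left(-3\right)\right) = - \frac{2}{3} - \left(-1 + 3 d\right) = \frac{1}{3} - 3 d$)
$\left(3 + \frac{-4 + 1}{-2 - 1} u{\left(4 \right)}\right) \left(-246 + 398\right) = \left(3 + \frac{-4 + 1}{-2 - 1} \left(\frac{1}{3} - 12\right)\right) \left(-246 + 398\right) = \left(3 + - \frac{3}{-3} \left(\frac{1}{3} - 12\right)\right) 152 = \left(3 + \left(-3\right) \left(- \frac{1}{3}\right) \left(- \frac{35}{3}\right)\right) 152 = \left(3 + 1 \left(- \frac{35}{3}\right)\right) 152 = \left(3 - \frac{35}{3}\right) 152 = \left(- \frac{26}{3}\right) 152 = - \frac{3952}{3}$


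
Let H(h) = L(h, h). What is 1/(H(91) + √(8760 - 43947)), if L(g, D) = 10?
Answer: 10/35287 - I*√35187/35287 ≈ 0.00028339 - 0.0053159*I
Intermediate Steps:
H(h) = 10
1/(H(91) + √(8760 - 43947)) = 1/(10 + √(8760 - 43947)) = 1/(10 + √(-35187)) = 1/(10 + I*√35187)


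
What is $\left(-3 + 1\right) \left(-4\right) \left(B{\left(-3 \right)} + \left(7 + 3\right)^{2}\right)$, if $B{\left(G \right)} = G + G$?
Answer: $752$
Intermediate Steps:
$B{\left(G \right)} = 2 G$
$\left(-3 + 1\right) \left(-4\right) \left(B{\left(-3 \right)} + \left(7 + 3\right)^{2}\right) = \left(-3 + 1\right) \left(-4\right) \left(2 \left(-3\right) + \left(7 + 3\right)^{2}\right) = \left(-2\right) \left(-4\right) \left(-6 + 10^{2}\right) = 8 \left(-6 + 100\right) = 8 \cdot 94 = 752$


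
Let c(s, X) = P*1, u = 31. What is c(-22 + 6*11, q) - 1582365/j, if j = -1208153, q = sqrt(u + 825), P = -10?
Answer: -10499165/1208153 ≈ -8.6903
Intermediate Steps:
q = 2*sqrt(214) (q = sqrt(31 + 825) = sqrt(856) = 2*sqrt(214) ≈ 29.257)
c(s, X) = -10 (c(s, X) = -10*1 = -10)
c(-22 + 6*11, q) - 1582365/j = -10 - 1582365/(-1208153) = -10 - 1582365*(-1/1208153) = -10 + 1582365/1208153 = -10499165/1208153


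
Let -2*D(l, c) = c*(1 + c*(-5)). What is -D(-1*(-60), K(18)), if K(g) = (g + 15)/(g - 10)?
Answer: -5181/128 ≈ -40.477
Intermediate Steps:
K(g) = (15 + g)/(-10 + g)
D(l, c) = -c*(1 - 5*c)/2 (D(l, c) = -c*(1 + c*(-5))/2 = -c*(1 - 5*c)/2)
-D(-1*(-60), K(18)) = -(15 + 18)/(-10 + 18)*(-1 + 5*((15 + 18)/(-10 + 18)))/2 = -33/8*(-1 + 5*(33/8))/2 = -(⅛)*33*(-1 + 5*((⅛)*33))/2 = -33*(-1 + 5*(33/8))/(2*8) = -33*(-1 + 165/8)/(2*8) = -33*157/(2*8*8) = -1*5181/128 = -5181/128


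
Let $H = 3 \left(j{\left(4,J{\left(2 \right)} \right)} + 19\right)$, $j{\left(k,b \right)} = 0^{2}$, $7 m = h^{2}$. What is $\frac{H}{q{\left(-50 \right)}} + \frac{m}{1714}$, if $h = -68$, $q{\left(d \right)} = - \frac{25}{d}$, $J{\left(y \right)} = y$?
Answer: $\frac{686198}{5999} \approx 114.39$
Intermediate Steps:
$m = \frac{4624}{7}$ ($m = \frac{\left(-68\right)^{2}}{7} = \frac{1}{7} \cdot 4624 = \frac{4624}{7} \approx 660.57$)
$j{\left(k,b \right)} = 0$
$H = 57$ ($H = 3 \left(0 + 19\right) = 3 \cdot 19 = 57$)
$\frac{H}{q{\left(-50 \right)}} + \frac{m}{1714} = \frac{57}{\left(-25\right) \frac{1}{-50}} + \frac{4624}{7 \cdot 1714} = \frac{57}{\left(-25\right) \left(- \frac{1}{50}\right)} + \frac{4624}{7} \cdot \frac{1}{1714} = 57 \frac{1}{\frac{1}{2}} + \frac{2312}{5999} = 57 \cdot 2 + \frac{2312}{5999} = 114 + \frac{2312}{5999} = \frac{686198}{5999}$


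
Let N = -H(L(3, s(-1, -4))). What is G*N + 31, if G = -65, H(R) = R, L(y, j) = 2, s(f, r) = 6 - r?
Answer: 161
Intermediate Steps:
N = -2 (N = -1*2 = -2)
G*N + 31 = -65*(-2) + 31 = 130 + 31 = 161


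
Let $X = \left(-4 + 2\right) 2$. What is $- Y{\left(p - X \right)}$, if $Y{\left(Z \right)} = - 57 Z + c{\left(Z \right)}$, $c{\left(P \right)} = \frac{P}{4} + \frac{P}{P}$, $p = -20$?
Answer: $-909$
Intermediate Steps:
$c{\left(P \right)} = 1 + \frac{P}{4}$ ($c{\left(P \right)} = P \frac{1}{4} + 1 = \frac{P}{4} + 1 = 1 + \frac{P}{4}$)
$X = -4$ ($X = \left(-2\right) 2 = -4$)
$Y{\left(Z \right)} = 1 - \frac{227 Z}{4}$ ($Y{\left(Z \right)} = - 57 Z + \left(1 + \frac{Z}{4}\right) = 1 - \frac{227 Z}{4}$)
$- Y{\left(p - X \right)} = - (1 - \frac{227 \left(-20 - -4\right)}{4}) = - (1 - \frac{227 \left(-20 + 4\right)}{4}) = - (1 - -908) = - (1 + 908) = \left(-1\right) 909 = -909$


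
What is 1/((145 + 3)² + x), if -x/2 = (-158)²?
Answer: -1/28024 ≈ -3.5684e-5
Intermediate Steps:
x = -49928 (x = -2*(-158)² = -2*24964 = -49928)
1/((145 + 3)² + x) = 1/((145 + 3)² - 49928) = 1/(148² - 49928) = 1/(21904 - 49928) = 1/(-28024) = -1/28024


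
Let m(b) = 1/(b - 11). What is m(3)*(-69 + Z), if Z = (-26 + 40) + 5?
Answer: 25/4 ≈ 6.2500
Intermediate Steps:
Z = 19 (Z = 14 + 5 = 19)
m(b) = 1/(-11 + b)
m(3)*(-69 + Z) = (-69 + 19)/(-11 + 3) = -50/(-8) = -⅛*(-50) = 25/4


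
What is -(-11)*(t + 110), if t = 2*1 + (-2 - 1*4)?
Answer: 1166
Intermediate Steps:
t = -4 (t = 2 + (-2 - 4) = 2 - 6 = -4)
-(-11)*(t + 110) = -(-11)*(-4 + 110) = -(-11)*106 = -1*(-1166) = 1166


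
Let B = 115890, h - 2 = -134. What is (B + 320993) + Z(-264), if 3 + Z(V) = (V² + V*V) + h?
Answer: 576140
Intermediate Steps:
h = -132 (h = 2 - 134 = -132)
Z(V) = -135 + 2*V² (Z(V) = -3 + ((V² + V*V) - 132) = -3 + ((V² + V²) - 132) = -3 + (2*V² - 132) = -3 + (-132 + 2*V²) = -135 + 2*V²)
(B + 320993) + Z(-264) = (115890 + 320993) + (-135 + 2*(-264)²) = 436883 + (-135 + 2*69696) = 436883 + (-135 + 139392) = 436883 + 139257 = 576140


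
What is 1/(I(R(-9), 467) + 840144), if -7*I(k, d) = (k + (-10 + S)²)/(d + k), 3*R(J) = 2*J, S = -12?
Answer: 3227/2711144210 ≈ 1.1903e-6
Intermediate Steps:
R(J) = 2*J/3 (R(J) = (2*J)/3 = 2*J/3)
I(k, d) = -(484 + k)/(7*(d + k)) (I(k, d) = -(k + (-10 - 12)²)/(7*(d + k)) = -(k + (-22)²)/(7*(d + k)) = -(k + 484)/(7*(d + k)) = -(484 + k)/(7*(d + k)))
1/(I(R(-9), 467) + 840144) = 1/((-484 - 2*(-9)/3)/(7*(467 + (⅔)*(-9))) + 840144) = 1/((-484 - 1*(-6))/(7*(467 - 6)) + 840144) = 1/((⅐)*(-484 + 6)/461 + 840144) = 1/((⅐)*(1/461)*(-478) + 840144) = 1/(-478/3227 + 840144) = 1/(2711144210/3227) = 3227/2711144210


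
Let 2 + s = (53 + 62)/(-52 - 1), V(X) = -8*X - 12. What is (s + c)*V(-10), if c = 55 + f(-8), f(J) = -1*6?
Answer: 161568/53 ≈ 3048.5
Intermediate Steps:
f(J) = -6
V(X) = -12 - 8*X
c = 49 (c = 55 - 6 = 49)
s = -221/53 (s = -2 + (53 + 62)/(-52 - 1) = -2 + 115/(-53) = -2 + 115*(-1/53) = -2 - 115/53 = -221/53 ≈ -4.1698)
(s + c)*V(-10) = (-221/53 + 49)*(-12 - 8*(-10)) = 2376*(-12 + 80)/53 = (2376/53)*68 = 161568/53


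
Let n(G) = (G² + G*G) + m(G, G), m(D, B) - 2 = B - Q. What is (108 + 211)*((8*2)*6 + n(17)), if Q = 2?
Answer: 220429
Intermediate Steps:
m(D, B) = B (m(D, B) = 2 + (B - 1*2) = 2 + (B - 2) = 2 + (-2 + B) = B)
n(G) = G + 2*G² (n(G) = (G² + G*G) + G = (G² + G²) + G = 2*G² + G = G + 2*G²)
(108 + 211)*((8*2)*6 + n(17)) = (108 + 211)*((8*2)*6 + 17*(1 + 2*17)) = 319*(16*6 + 17*(1 + 34)) = 319*(96 + 17*35) = 319*(96 + 595) = 319*691 = 220429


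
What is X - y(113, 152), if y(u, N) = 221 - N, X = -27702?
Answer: -27771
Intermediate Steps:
X - y(113, 152) = -27702 - (221 - 1*152) = -27702 - (221 - 152) = -27702 - 1*69 = -27702 - 69 = -27771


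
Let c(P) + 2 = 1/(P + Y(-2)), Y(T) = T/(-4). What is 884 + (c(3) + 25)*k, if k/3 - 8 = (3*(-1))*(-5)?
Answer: 17435/7 ≈ 2490.7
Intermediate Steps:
Y(T) = -T/4 (Y(T) = T*(-¼) = -T/4)
c(P) = -2 + 1/(½ + P) (c(P) = -2 + 1/(P - ¼*(-2)) = -2 + 1/(P + ½) = -2 + 1/(½ + P))
k = 69 (k = 24 + 3*((3*(-1))*(-5)) = 24 + 3*(-3*(-5)) = 24 + 3*15 = 24 + 45 = 69)
884 + (c(3) + 25)*k = 884 + (-4*3/(1 + 2*3) + 25)*69 = 884 + (-4*3/(1 + 6) + 25)*69 = 884 + (-4*3/7 + 25)*69 = 884 + (-4*3*⅐ + 25)*69 = 884 + (-12/7 + 25)*69 = 884 + (163/7)*69 = 884 + 11247/7 = 17435/7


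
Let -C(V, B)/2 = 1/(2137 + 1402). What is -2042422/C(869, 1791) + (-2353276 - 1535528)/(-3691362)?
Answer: 2223470816903617/615227 ≈ 3.6141e+9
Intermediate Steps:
C(V, B) = -2/3539 (C(V, B) = -2/(2137 + 1402) = -2/3539)
-2042422/C(869, 1791) + (-2353276 - 1535528)/(-3691362) = -2042422/(-2/3539) + (-2353276 - 1535528)/(-3691362) = -2042422*(-3539/2) - 3888804*(-1/3691362) = 3614065729 + 648134/615227 = 2223470816903617/615227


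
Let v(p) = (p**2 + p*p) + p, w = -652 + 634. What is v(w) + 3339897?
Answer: 3340527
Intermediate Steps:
w = -18
v(p) = p + 2*p**2 (v(p) = (p**2 + p**2) + p = 2*p**2 + p = p + 2*p**2)
v(w) + 3339897 = -18*(1 + 2*(-18)) + 3339897 = -18*(1 - 36) + 3339897 = -18*(-35) + 3339897 = 630 + 3339897 = 3340527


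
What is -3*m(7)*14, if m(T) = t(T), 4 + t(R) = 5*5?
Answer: -882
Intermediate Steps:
t(R) = 21 (t(R) = -4 + 5*5 = -4 + 25 = 21)
m(T) = 21
-3*m(7)*14 = -3*21*14 = -63*14 = -882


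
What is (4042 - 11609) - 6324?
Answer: -13891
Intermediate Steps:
(4042 - 11609) - 6324 = -7567 - 6324 = -13891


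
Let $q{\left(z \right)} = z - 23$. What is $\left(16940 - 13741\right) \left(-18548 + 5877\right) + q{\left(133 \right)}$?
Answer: $-40534419$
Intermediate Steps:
$q{\left(z \right)} = -23 + z$
$\left(16940 - 13741\right) \left(-18548 + 5877\right) + q{\left(133 \right)} = \left(16940 - 13741\right) \left(-18548 + 5877\right) + \left(-23 + 133\right) = 3199 \left(-12671\right) + 110 = -40534529 + 110 = -40534419$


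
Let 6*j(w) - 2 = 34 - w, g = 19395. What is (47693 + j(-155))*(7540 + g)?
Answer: 7712810315/6 ≈ 1.2855e+9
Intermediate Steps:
j(w) = 6 - w/6 (j(w) = ⅓ + (34 - w)/6 = ⅓ + (17/3 - w/6) = 6 - w/6)
(47693 + j(-155))*(7540 + g) = (47693 + (6 - ⅙*(-155)))*(7540 + 19395) = (47693 + (6 + 155/6))*26935 = (47693 + 191/6)*26935 = (286349/6)*26935 = 7712810315/6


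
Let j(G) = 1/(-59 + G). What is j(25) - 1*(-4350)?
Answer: 147899/34 ≈ 4350.0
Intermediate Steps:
j(25) - 1*(-4350) = 1/(-59 + 25) - 1*(-4350) = 1/(-34) + 4350 = -1/34 + 4350 = 147899/34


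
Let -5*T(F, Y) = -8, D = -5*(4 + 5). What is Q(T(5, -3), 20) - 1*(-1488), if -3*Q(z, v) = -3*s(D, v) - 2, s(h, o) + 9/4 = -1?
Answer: 17825/12 ≈ 1485.4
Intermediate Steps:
D = -45 (D = -5*9 = -45)
s(h, o) = -13/4 (s(h, o) = -9/4 - 1 = -13/4)
T(F, Y) = 8/5 (T(F, Y) = -⅕*(-8) = 8/5)
Q(z, v) = -31/12 (Q(z, v) = -(-3*(-13/4) - 2)/3 = -(39/4 - 2)/3 = -⅓*31/4 = -31/12)
Q(T(5, -3), 20) - 1*(-1488) = -31/12 - 1*(-1488) = -31/12 + 1488 = 17825/12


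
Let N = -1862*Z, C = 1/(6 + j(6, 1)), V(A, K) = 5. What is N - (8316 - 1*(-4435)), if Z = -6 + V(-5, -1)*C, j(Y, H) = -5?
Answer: -10889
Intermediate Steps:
C = 1 (C = 1/(6 - 5) = 1/1 = 1)
Z = -1 (Z = -6 + 5*1 = -6 + 5 = -1)
N = 1862 (N = -1862*(-1) = 1862)
N - (8316 - 1*(-4435)) = 1862 - (8316 - 1*(-4435)) = 1862 - (8316 + 4435) = 1862 - 1*12751 = 1862 - 12751 = -10889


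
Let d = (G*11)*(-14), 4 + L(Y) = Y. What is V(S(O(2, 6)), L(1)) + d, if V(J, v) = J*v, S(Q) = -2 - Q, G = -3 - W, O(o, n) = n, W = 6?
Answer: 1410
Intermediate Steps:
L(Y) = -4 + Y
G = -9 (G = -3 - 1*6 = -3 - 6 = -9)
d = 1386 (d = -9*11*(-14) = -99*(-14) = 1386)
V(S(O(2, 6)), L(1)) + d = (-2 - 1*6)*(-4 + 1) + 1386 = (-2 - 6)*(-3) + 1386 = -8*(-3) + 1386 = 24 + 1386 = 1410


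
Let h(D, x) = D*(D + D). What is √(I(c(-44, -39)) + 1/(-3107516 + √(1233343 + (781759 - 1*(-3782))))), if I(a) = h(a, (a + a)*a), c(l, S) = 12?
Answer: √(1789929214 - 1152*√504721)/(2*√(1553758 - √504721)) ≈ 16.971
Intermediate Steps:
h(D, x) = 2*D² (h(D, x) = D*(2*D) = 2*D²)
I(a) = 2*a²
√(I(c(-44, -39)) + 1/(-3107516 + √(1233343 + (781759 - 1*(-3782))))) = √(2*12² + 1/(-3107516 + √(1233343 + (781759 - 1*(-3782))))) = √(2*144 + 1/(-3107516 + √(1233343 + (781759 + 3782)))) = √(288 + 1/(-3107516 + √(1233343 + 785541))) = √(288 + 1/(-3107516 + √2018884)) = √(288 + 1/(-3107516 + 2*√504721))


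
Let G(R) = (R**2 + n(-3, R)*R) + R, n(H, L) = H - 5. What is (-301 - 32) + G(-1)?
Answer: -325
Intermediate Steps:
n(H, L) = -5 + H
G(R) = R**2 - 7*R (G(R) = (R**2 + (-5 - 3)*R) + R = (R**2 - 8*R) + R = R**2 - 7*R)
(-301 - 32) + G(-1) = (-301 - 32) - (-7 - 1) = -333 - 1*(-8) = -333 + 8 = -325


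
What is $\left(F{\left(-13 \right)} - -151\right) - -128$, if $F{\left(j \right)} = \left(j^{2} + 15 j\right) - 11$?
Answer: $242$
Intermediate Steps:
$F{\left(j \right)} = -11 + j^{2} + 15 j$
$\left(F{\left(-13 \right)} - -151\right) - -128 = \left(\left(-11 + \left(-13\right)^{2} + 15 \left(-13\right)\right) - -151\right) - -128 = \left(\left(-11 + 169 - 195\right) + 151\right) + 128 = \left(-37 + 151\right) + 128 = 114 + 128 = 242$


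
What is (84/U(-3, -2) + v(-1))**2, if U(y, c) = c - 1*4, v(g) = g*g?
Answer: 169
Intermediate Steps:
v(g) = g**2
U(y, c) = -4 + c (U(y, c) = c - 4 = -4 + c)
(84/U(-3, -2) + v(-1))**2 = (84/(-4 - 2) + (-1)**2)**2 = (84/(-6) + 1)**2 = (84*(-1/6) + 1)**2 = (-14 + 1)**2 = (-13)**2 = 169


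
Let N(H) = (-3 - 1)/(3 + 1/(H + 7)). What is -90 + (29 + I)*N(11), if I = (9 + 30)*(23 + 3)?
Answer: -80046/55 ≈ -1455.4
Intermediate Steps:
N(H) = -4/(3 + 1/(7 + H))
I = 1014 (I = 39*26 = 1014)
-90 + (29 + I)*N(11) = -90 + (29 + 1014)*(4*(-7 - 1*11)/(22 + 3*11)) = -90 + 1043*(4*(-7 - 11)/(22 + 33)) = -90 + 1043*(4*(-18)/55) = -90 + 1043*(4*(1/55)*(-18)) = -90 + 1043*(-72/55) = -90 - 75096/55 = -80046/55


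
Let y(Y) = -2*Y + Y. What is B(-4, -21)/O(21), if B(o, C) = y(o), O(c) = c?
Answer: 4/21 ≈ 0.19048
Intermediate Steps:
y(Y) = -Y
B(o, C) = -o
B(-4, -21)/O(21) = -1*(-4)/21 = 4*(1/21) = 4/21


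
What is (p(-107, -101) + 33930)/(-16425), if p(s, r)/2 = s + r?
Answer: -33514/16425 ≈ -2.0404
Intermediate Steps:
p(s, r) = 2*r + 2*s (p(s, r) = 2*(s + r) = 2*(r + s) = 2*r + 2*s)
(p(-107, -101) + 33930)/(-16425) = ((2*(-101) + 2*(-107)) + 33930)/(-16425) = ((-202 - 214) + 33930)*(-1/16425) = (-416 + 33930)*(-1/16425) = 33514*(-1/16425) = -33514/16425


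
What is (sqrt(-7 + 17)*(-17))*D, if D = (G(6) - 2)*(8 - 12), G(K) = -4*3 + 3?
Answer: -748*sqrt(10) ≈ -2365.4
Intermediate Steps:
G(K) = -9 (G(K) = -12 + 3 = -9)
D = 44 (D = (-9 - 2)*(8 - 12) = -11*(-4) = 44)
(sqrt(-7 + 17)*(-17))*D = (sqrt(-7 + 17)*(-17))*44 = (sqrt(10)*(-17))*44 = -17*sqrt(10)*44 = -748*sqrt(10)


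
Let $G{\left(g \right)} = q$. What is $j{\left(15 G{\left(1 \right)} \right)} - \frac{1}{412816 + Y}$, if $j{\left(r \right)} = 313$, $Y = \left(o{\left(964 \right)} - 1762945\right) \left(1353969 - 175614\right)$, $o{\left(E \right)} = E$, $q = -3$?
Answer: $\frac{649862715741408}{2076238708439} \approx 313.0$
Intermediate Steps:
$G{\left(g \right)} = -3$
$Y = -2076239121255$ ($Y = \left(964 - 1762945\right) \left(1353969 - 175614\right) = \left(-1761981\right) 1178355 = -2076239121255$)
$j{\left(15 G{\left(1 \right)} \right)} - \frac{1}{412816 + Y} = 313 - \frac{1}{412816 - 2076239121255} = 313 - \frac{1}{-2076238708439} = 313 - - \frac{1}{2076238708439} = 313 + \frac{1}{2076238708439} = \frac{649862715741408}{2076238708439}$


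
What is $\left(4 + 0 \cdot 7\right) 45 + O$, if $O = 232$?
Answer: $412$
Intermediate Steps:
$\left(4 + 0 \cdot 7\right) 45 + O = \left(4 + 0 \cdot 7\right) 45 + 232 = \left(4 + 0\right) 45 + 232 = 4 \cdot 45 + 232 = 180 + 232 = 412$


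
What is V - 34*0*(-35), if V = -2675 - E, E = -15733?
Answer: 13058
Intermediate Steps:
V = 13058 (V = -2675 - 1*(-15733) = -2675 + 15733 = 13058)
V - 34*0*(-35) = 13058 - 34*0*(-35) = 13058 + 0*(-35) = 13058 + 0 = 13058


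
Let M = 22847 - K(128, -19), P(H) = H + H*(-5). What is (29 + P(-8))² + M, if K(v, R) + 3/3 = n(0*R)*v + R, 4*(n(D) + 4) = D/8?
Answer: 27100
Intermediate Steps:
P(H) = -4*H (P(H) = H - 5*H = -4*H)
n(D) = -4 + D/32 (n(D) = -4 + (D/8)/4 = -4 + D/32)
K(v, R) = -1 + R - 4*v (K(v, R) = -1 + ((-4 + (0*R)/32)*v + R) = -1 + ((-4 + (1/32)*0)*v + R) = -1 + ((-4 + 0)*v + R) = -1 + (-4*v + R) = -1 + (R - 4*v) = -1 + R - 4*v)
M = 23379 (M = 22847 - (-1 - 19 - 4*128) = 22847 - (-1 - 19 - 512) = 22847 - 1*(-532) = 22847 + 532 = 23379)
(29 + P(-8))² + M = (29 - 4*(-8))² + 23379 = (29 + 32)² + 23379 = 61² + 23379 = 3721 + 23379 = 27100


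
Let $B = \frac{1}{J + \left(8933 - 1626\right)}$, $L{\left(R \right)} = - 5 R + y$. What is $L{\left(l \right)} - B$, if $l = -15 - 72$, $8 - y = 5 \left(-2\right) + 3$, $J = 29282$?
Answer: $\frac{16465049}{36589} \approx 450.0$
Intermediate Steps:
$y = 15$ ($y = 8 - \left(5 \left(-2\right) + 3\right) = 8 - \left(-10 + 3\right) = 8 - -7 = 8 + 7 = 15$)
$l = -87$
$L{\left(R \right)} = 15 - 5 R$ ($L{\left(R \right)} = - 5 R + 15 = 15 - 5 R$)
$B = \frac{1}{36589}$ ($B = \frac{1}{29282 + \left(8933 - 1626\right)} = \frac{1}{29282 + 7307} = \frac{1}{36589} \approx 2.7331 \cdot 10^{-5}$)
$L{\left(l \right)} - B = \left(15 - -435\right) - \frac{1}{36589} = \left(15 + 435\right) - \frac{1}{36589} = 450 - \frac{1}{36589} = \frac{16465049}{36589}$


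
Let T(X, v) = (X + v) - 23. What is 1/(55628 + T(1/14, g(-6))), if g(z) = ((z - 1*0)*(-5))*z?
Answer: 14/775951 ≈ 1.8042e-5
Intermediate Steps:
g(z) = -5*z² (g(z) = ((z + 0)*(-5))*z = (z*(-5))*z = (-5*z)*z = -5*z²)
T(X, v) = -23 + X + v
1/(55628 + T(1/14, g(-6))) = 1/(55628 + (-23 + 1/14 - 5*(-6)²)) = 1/(55628 + (-23 + 1/14 - 5*36)) = 1/(55628 + (-23 + 1/14 - 180)) = 1/(55628 - 2841/14) = 1/(775951/14) = 14/775951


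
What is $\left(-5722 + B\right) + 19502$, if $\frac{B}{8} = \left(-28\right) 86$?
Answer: $-5484$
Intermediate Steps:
$B = -19264$ ($B = 8 \left(\left(-28\right) 86\right) = 8 \left(-2408\right) = -19264$)
$\left(-5722 + B\right) + 19502 = \left(-5722 - 19264\right) + 19502 = -24986 + 19502 = -5484$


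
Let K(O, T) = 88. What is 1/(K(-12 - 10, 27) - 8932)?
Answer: -1/8844 ≈ -0.00011307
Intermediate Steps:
1/(K(-12 - 10, 27) - 8932) = 1/(88 - 8932) = 1/(-8844) = -1/8844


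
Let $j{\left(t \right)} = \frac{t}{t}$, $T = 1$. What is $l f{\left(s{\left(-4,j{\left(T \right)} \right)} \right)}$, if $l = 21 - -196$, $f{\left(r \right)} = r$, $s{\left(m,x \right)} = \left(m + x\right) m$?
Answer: $2604$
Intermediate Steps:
$j{\left(t \right)} = 1$
$s{\left(m,x \right)} = m \left(m + x\right)$
$l = 217$ ($l = 21 + 196 = 217$)
$l f{\left(s{\left(-4,j{\left(T \right)} \right)} \right)} = 217 \left(- 4 \left(-4 + 1\right)\right) = 217 \left(\left(-4\right) \left(-3\right)\right) = 217 \cdot 12 = 2604$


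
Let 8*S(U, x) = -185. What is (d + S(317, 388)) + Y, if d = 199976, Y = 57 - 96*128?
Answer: 1501775/8 ≈ 1.8772e+5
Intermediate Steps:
S(U, x) = -185/8 (S(U, x) = (⅛)*(-185) = -185/8)
Y = -12231 (Y = 57 - 12288 = -12231)
(d + S(317, 388)) + Y = (199976 - 185/8) - 12231 = 1599623/8 - 12231 = 1501775/8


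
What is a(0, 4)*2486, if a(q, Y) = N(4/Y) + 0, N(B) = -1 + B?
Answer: 0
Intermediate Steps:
a(q, Y) = -1 + 4/Y (a(q, Y) = (-1 + 4/Y) + 0 = -1 + 4/Y)
a(0, 4)*2486 = ((4 - 1*4)/4)*2486 = ((4 - 4)/4)*2486 = ((¼)*0)*2486 = 0*2486 = 0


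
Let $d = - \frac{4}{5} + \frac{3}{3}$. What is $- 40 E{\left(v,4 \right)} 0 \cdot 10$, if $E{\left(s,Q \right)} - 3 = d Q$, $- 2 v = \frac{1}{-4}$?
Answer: $0$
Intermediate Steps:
$d = \frac{1}{5}$ ($d = \left(-4\right) \frac{1}{5} + 3 \cdot \frac{1}{3} = - \frac{4}{5} + 1 = \frac{1}{5} \approx 0.2$)
$v = \frac{1}{8}$ ($v = - \frac{1}{2 \left(-4\right)} = \left(- \frac{1}{2}\right) \left(- \frac{1}{4}\right) = \frac{1}{8} \approx 0.125$)
$E{\left(s,Q \right)} = 3 + \frac{Q}{5}$
$- 40 E{\left(v,4 \right)} 0 \cdot 10 = - 40 \left(3 + \frac{1}{5} \cdot 4\right) 0 \cdot 10 = - 40 \left(3 + \frac{4}{5}\right) 0 = \left(-40\right) \frac{19}{5} \cdot 0 = \left(-152\right) 0 = 0$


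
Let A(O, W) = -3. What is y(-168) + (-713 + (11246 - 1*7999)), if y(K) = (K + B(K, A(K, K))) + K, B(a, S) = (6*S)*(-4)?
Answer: 2270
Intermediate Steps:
B(a, S) = -24*S
y(K) = 72 + 2*K (y(K) = (K - 24*(-3)) + K = (K + 72) + K = (72 + K) + K = 72 + 2*K)
y(-168) + (-713 + (11246 - 1*7999)) = (72 + 2*(-168)) + (-713 + (11246 - 1*7999)) = (72 - 336) + (-713 + (11246 - 7999)) = -264 + (-713 + 3247) = -264 + 2534 = 2270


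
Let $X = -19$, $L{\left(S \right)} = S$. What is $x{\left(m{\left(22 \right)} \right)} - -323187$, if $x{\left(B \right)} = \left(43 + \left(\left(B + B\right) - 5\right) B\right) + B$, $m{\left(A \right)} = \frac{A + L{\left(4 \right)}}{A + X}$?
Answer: $\frac{2910110}{9} \approx 3.2335 \cdot 10^{5}$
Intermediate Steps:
$m{\left(A \right)} = \frac{4 + A}{-19 + A}$ ($m{\left(A \right)} = \frac{A + 4}{A - 19} = \frac{4 + A}{-19 + A}$)
$x{\left(B \right)} = 43 + B + B \left(-5 + 2 B\right)$ ($x{\left(B \right)} = \left(43 + \left(2 B - 5\right) B\right) + B = \left(43 + \left(-5 + 2 B\right) B\right) + B = \left(43 + B \left(-5 + 2 B\right)\right) + B = 43 + B + B \left(-5 + 2 B\right)$)
$x{\left(m{\left(22 \right)} \right)} - -323187 = \left(43 - 4 \frac{4 + 22}{-19 + 22} + 2 \left(\frac{4 + 22}{-19 + 22}\right)^{2}\right) - -323187 = \left(43 - 4 \cdot \frac{1}{3} \cdot 26 + 2 \left(\frac{1}{3} \cdot 26\right)^{2}\right) + 323187 = \left(43 - \frac{104}{3} + 2 \left(\frac{26}{3}\right)^{2}\right) + 323187 = \left(43 - \frac{104}{3} + 2 \cdot \frac{676}{9}\right) + 323187 = \left(43 - \frac{104}{3} + \frac{1352}{9}\right) + 323187 = \frac{1427}{9} + 323187 = \frac{2910110}{9}$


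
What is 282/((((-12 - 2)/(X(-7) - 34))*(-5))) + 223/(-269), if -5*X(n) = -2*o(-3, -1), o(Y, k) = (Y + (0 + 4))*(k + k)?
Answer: -6638671/47075 ≈ -141.02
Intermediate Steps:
o(Y, k) = 2*k*(4 + Y) (o(Y, k) = (Y + 4)*(2*k) = (4 + Y)*(2*k) = 2*k*(4 + Y))
X(n) = -⅘ (X(n) = -(-2)*2*(-1)*(4 - 3)/5 = -(-2)*2*(-1)*1/5 = -(-2)*(-2)/5 = -⅕*4 = -⅘)
282/((((-12 - 2)/(X(-7) - 34))*(-5))) + 223/(-269) = 282/((((-12 - 2)/(-⅘ - 34))*(-5))) + 223/(-269) = 282/((-14/(-174/5)*(-5))) + 223*(-1/269) = 282/((-14*(-5/174)*(-5))) - 223/269 = 282/(((35/87)*(-5))) - 223/269 = 282/(-175/87) - 223/269 = 282*(-87/175) - 223/269 = -24534/175 - 223/269 = -6638671/47075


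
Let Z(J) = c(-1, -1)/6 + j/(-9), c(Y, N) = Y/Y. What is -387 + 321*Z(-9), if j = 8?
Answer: -3713/6 ≈ -618.83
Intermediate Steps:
c(Y, N) = 1
Z(J) = -13/18 (Z(J) = 1/6 + 8/(-9) = 1*(⅙) + 8*(-⅑) = ⅙ - 8/9 = -13/18)
-387 + 321*Z(-9) = -387 + 321*(-13/18) = -387 - 1391/6 = -3713/6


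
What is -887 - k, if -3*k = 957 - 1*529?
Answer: -2233/3 ≈ -744.33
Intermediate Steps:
k = -428/3 (k = -(957 - 1*529)/3 = -(957 - 529)/3 = -⅓*428 = -428/3 ≈ -142.67)
-887 - k = -887 - 1*(-428/3) = -887 + 428/3 = -2233/3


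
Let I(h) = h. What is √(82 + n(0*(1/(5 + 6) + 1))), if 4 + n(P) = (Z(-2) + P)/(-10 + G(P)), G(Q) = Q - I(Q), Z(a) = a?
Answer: √1955/5 ≈ 8.8431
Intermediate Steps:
G(Q) = 0 (G(Q) = Q - Q = 0)
n(P) = -19/5 - P/10 (n(P) = -4 + (-2 + P)/(-10 + 0) = -4 + (-2 + P)/(-10) = -4 + (-2 + P)*(-⅒) = -4 + (⅕ - P/10) = -19/5 - P/10)
√(82 + n(0*(1/(5 + 6) + 1))) = √(82 + (-19/5 - 0*(1/(5 + 6) + 1))) = √(82 + (-19/5 - 0*(1/11 + 1))) = √(82 + (-19/5 - 0*12/11)) = √(82 + (-19/5 - ⅒*0)) = √(82 + (-19/5 + 0)) = √(82 - 19/5) = √(391/5) = √1955/5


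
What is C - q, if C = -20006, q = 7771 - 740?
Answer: -27037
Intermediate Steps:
q = 7031
C - q = -20006 - 1*7031 = -20006 - 7031 = -27037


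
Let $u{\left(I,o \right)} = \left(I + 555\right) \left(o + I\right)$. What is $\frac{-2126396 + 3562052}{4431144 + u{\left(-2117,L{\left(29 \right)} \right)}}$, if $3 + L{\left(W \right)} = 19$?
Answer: $\frac{717828}{3856453} \approx 0.18614$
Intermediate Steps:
$L{\left(W \right)} = 16$ ($L{\left(W \right)} = -3 + 19 = 16$)
$u{\left(I,o \right)} = \left(555 + I\right) \left(I + o\right)$
$\frac{-2126396 + 3562052}{4431144 + u{\left(-2117,L{\left(29 \right)} \right)}} = \frac{-2126396 + 3562052}{4431144 + \left(\left(-2117\right)^{2} + 555 \left(-2117\right) + 555 \cdot 16 - 33872\right)} = \frac{1435656}{4431144 + \left(4481689 - 1174935 + 8880 - 33872\right)} = \frac{1435656}{4431144 + 3281762} = \frac{1435656}{7712906} = 1435656 \cdot \frac{1}{7712906} = \frac{717828}{3856453}$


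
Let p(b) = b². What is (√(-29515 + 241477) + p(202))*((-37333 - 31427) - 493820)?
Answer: -22955514320 - 562580*√211962 ≈ -2.3215e+10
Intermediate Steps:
(√(-29515 + 241477) + p(202))*((-37333 - 31427) - 493820) = (√(-29515 + 241477) + 202²)*((-37333 - 31427) - 493820) = (√211962 + 40804)*(-68760 - 493820) = (40804 + √211962)*(-562580) = -22955514320 - 562580*√211962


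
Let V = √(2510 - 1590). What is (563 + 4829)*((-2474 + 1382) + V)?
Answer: -5888064 + 10784*√230 ≈ -5.7245e+6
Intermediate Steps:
V = 2*√230 (V = √920 = 2*√230 ≈ 30.332)
(563 + 4829)*((-2474 + 1382) + V) = (563 + 4829)*((-2474 + 1382) + 2*√230) = 5392*(-1092 + 2*√230) = -5888064 + 10784*√230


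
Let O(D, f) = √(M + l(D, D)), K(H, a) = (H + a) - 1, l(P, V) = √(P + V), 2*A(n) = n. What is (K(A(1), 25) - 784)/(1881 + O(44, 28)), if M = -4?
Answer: -1519/(2*(1881 + √(-4 + 2*√22))) ≈ -0.40328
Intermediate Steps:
A(n) = n/2
K(H, a) = -1 + H + a
O(D, f) = √(-4 + √2*√D) (O(D, f) = √(-4 + √(D + D)) = √(-4 + √(2*D)) = √(-4 + √2*√D))
(K(A(1), 25) - 784)/(1881 + O(44, 28)) = ((-1 + (½)*1 + 25) - 784)/(1881 + √(-4 + √2*√44)) = ((-1 + ½ + 25) - 784)/(1881 + √(-4 + √2*(2*√11))) = (49/2 - 784)/(1881 + √(-4 + 2*√22)) = -1519/(2*(1881 + √(-4 + 2*√22)))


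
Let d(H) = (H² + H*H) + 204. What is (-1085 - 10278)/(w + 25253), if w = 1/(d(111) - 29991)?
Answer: -58462635/129926684 ≈ -0.44997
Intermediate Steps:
d(H) = 204 + 2*H² (d(H) = (H² + H²) + 204 = 2*H² + 204 = 204 + 2*H²)
w = -1/5145 (w = 1/((204 + 2*111²) - 29991) = 1/((204 + 2*12321) - 29991) = 1/((204 + 24642) - 29991) = 1/(24846 - 29991) = 1/(-5145) = -1/5145 ≈ -0.00019436)
(-1085 - 10278)/(w + 25253) = (-1085 - 10278)/(-1/5145 + 25253) = -11363/129926684/5145 = -11363*5145/129926684 = -58462635/129926684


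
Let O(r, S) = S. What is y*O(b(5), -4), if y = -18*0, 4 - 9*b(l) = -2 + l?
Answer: 0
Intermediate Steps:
b(l) = 2/3 - l/9 (b(l) = 4/9 - (-2 + l)/9 = 4/9 + (2/9 - l/9) = 2/3 - l/9)
y = 0
y*O(b(5), -4) = 0*(-4) = 0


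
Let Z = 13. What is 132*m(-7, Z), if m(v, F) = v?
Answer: -924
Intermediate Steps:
132*m(-7, Z) = 132*(-7) = -924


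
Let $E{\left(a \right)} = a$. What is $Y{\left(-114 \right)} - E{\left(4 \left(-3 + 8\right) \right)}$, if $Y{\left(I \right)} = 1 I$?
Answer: $-134$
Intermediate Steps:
$Y{\left(I \right)} = I$
$Y{\left(-114 \right)} - E{\left(4 \left(-3 + 8\right) \right)} = -114 - 4 \left(-3 + 8\right) = -114 - 4 \cdot 5 = -114 - 20 = -134$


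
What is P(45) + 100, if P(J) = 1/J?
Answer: 4501/45 ≈ 100.02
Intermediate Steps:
P(45) + 100 = 1/45 + 100 = 4501/45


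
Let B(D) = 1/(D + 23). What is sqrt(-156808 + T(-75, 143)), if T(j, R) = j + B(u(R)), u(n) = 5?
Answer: I*sqrt(30749061)/14 ≈ 396.08*I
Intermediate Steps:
B(D) = 1/(23 + D)
T(j, R) = 1/28 + j (T(j, R) = j + 1/(23 + 5) = j + 1/28 = 1/28 + j)
sqrt(-156808 + T(-75, 143)) = sqrt(-156808 + (1/28 - 75)) = sqrt(-156808 - 2099/28) = sqrt(-4392723/28) = I*sqrt(30749061)/14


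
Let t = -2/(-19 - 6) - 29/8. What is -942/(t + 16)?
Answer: -188400/2491 ≈ -75.632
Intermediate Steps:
t = -709/200 (t = -2/(-25) - 29*⅛ = -2*(-1/25) - 29/8 = 2/25 - 29/8 = -709/200 ≈ -3.5450)
-942/(t + 16) = -942/(-709/200 + 16) = -942/2491/200 = -942*200/2491 = -188400/2491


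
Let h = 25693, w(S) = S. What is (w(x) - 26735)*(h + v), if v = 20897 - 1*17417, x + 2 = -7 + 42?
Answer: -778977446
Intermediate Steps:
x = 33 (x = -2 + (-7 + 42) = -2 + 35 = 33)
v = 3480 (v = 20897 - 17417 = 3480)
(w(x) - 26735)*(h + v) = (33 - 26735)*(25693 + 3480) = -26702*29173 = -778977446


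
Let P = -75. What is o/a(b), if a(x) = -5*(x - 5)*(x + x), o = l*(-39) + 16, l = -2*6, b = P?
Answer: -121/15000 ≈ -0.0080667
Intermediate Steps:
b = -75
l = -12
o = 484 (o = -12*(-39) + 16 = 468 + 16 = 484)
a(x) = -10*x*(-5 + x) (a(x) = -5*(-5 + x)*2*x = -10*x*(-5 + x))
o/a(b) = 484/((10*(-75)*(5 - 1*(-75)))) = 484/((10*(-75)*(5 + 75))) = 484/((10*(-75)*80)) = 484/(-60000) = 484*(-1/60000) = -121/15000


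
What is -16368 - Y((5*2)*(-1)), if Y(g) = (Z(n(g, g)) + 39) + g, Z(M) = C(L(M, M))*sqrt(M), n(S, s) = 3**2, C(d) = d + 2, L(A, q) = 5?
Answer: -16418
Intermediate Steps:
C(d) = 2 + d
n(S, s) = 9
Z(M) = 7*sqrt(M) (Z(M) = (2 + 5)*sqrt(M) = 7*sqrt(M))
Y(g) = 60 + g (Y(g) = (7*sqrt(9) + 39) + g = (7*3 + 39) + g = (21 + 39) + g = 60 + g)
-16368 - Y((5*2)*(-1)) = -16368 - (60 + (5*2)*(-1)) = -16368 - (60 + 10*(-1)) = -16368 - (60 - 10) = -16368 - 1*50 = -16368 - 50 = -16418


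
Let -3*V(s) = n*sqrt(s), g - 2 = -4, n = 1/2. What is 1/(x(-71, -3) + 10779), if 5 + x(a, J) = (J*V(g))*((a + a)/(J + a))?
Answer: 29499212/317824515129 - 2627*I*sqrt(2)/317824515129 ≈ 9.2816e-5 - 1.1689e-8*I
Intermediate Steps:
n = 1/2 ≈ 0.50000
g = -2 (g = 2 - 4 = -2)
V(s) = -sqrt(s)/6
x(a, J) = -5 - I*J*a*sqrt(2)/(3*(J + a)) (x(a, J) = -5 + (J*(-I*sqrt(2)/6))*((a + a)/(J + a)) = -5 + (J*(-I*sqrt(2)/6))*((2*a)/(J + a)) = -5 + (J*(-I*sqrt(2)/6))*(2*a/(J + a)) = -5 + (-I*J*sqrt(2)/6)*(2*a/(J + a)) = -5 - I*J*a*sqrt(2)/(3*(J + a)))
1/(x(-71, -3) + 10779) = 1/((-5*(-3) - 5*(-71) - 1/3*I*(-3)*(-71)*sqrt(2))/(-3 - 71) + 10779) = 1/((15 + 355 - 71*I*sqrt(2))/(-74) + 10779) = 1/(-(370 - 71*I*sqrt(2))/74 + 10779) = 1/((-5 + 71*I*sqrt(2)/74) + 10779) = 1/(10774 + 71*I*sqrt(2)/74)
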